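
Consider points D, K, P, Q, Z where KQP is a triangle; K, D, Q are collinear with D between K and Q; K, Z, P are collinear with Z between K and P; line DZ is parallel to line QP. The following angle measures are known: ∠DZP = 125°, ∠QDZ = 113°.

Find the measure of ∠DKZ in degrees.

∠DKZ = 58°

1. ∠DZK = 55°  [linear pair at Z on KP]
2. ∠KDZ = 67°  [linear pair at D on KQ]
3. ∠DKZ = 58°  [△KDZ]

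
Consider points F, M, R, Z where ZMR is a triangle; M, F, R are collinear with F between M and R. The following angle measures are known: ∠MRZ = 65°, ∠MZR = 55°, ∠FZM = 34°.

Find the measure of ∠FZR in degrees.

1. ∠RMZ = 60°  [△ZMR]
2. ∠FRZ = 65°  [F on ray RM]
3. ∠FMZ = 60°  [F on ray MR]
4. ∠MFZ = 86°  [△ZMF]
5. ∠RFZ = 94°  [linear pair at F on MR]
6. ∠FZR = 21°  [△ZFR]

∠FZR = 21°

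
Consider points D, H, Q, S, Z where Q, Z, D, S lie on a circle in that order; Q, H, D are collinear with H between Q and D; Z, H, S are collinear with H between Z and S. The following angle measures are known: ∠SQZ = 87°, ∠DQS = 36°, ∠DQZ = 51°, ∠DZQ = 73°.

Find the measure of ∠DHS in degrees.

∠DHS = 92°

1. ∠DSZ = 51°  [same arc ZD]
2. ∠DSQ = 107°  [cyclic QZDS, opposite ∠Z+∠S]
3. ∠QDS = 37°  [△QDS]
4. ∠DHS = 92°  [△DHS]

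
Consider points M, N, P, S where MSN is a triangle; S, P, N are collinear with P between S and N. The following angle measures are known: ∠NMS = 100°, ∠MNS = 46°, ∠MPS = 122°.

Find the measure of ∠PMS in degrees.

1. ∠MSN = 34°  [△MSN]
2. ∠MSP = 34°  [P on ray SN]
3. ∠PMS = 24°  [△MSP]

∠PMS = 24°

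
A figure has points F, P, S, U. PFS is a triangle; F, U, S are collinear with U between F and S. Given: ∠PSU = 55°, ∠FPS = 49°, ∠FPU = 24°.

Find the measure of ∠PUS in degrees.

∠PUS = 100°

1. ∠FSP = 55°  [U on ray SF]
2. ∠PFS = 76°  [△PFS]
3. ∠PFU = 76°  [U on ray FS]
4. ∠FUP = 80°  [△PFU]
5. ∠PUS = 100°  [linear pair at U on FS]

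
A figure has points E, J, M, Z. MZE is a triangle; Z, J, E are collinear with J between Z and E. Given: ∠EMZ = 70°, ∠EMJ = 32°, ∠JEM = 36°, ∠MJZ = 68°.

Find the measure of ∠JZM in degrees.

1. ∠MEZ = 36°  [J on ray EZ]
2. ∠EZM = 74°  [△MZE]
3. ∠JZM = 74°  [J on ray ZE]

∠JZM = 74°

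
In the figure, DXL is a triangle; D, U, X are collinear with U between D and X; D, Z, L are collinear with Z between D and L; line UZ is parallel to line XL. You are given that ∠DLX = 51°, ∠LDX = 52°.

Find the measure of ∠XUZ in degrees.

1. ∠DXL = 77°  [△DXL]
2. ∠DUZ = 77°  [UZ∥XL, corresponding at U]
3. ∠XUZ = 103°  [linear pair at U on DX]

∠XUZ = 103°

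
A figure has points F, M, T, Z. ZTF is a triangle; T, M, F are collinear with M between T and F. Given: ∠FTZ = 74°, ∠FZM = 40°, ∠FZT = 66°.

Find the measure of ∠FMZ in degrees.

1. ∠TFZ = 40°  [△ZTF]
2. ∠MFZ = 40°  [M on ray FT]
3. ∠FMZ = 100°  [△ZMF]

∠FMZ = 100°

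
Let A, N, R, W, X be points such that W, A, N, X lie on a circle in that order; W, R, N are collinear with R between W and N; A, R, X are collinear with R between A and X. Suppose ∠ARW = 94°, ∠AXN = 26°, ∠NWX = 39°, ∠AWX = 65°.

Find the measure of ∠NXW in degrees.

∠NXW = 81°

1. ∠NRX = 94°  [vertical angles at R]
2. ∠WNX = 60°  [△NRX]
3. ∠NXW = 81°  [△WNX]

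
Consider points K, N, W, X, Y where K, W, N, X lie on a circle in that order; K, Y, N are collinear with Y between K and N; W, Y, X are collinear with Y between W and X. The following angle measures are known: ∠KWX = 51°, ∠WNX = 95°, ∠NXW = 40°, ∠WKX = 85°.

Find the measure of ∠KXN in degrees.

∠KXN = 84°

1. ∠KNX = 51°  [same arc KX]
2. ∠NWX = 45°  [△WNX]
3. ∠NKX = 45°  [same arc NX]
4. ∠KXN = 84°  [△KNX]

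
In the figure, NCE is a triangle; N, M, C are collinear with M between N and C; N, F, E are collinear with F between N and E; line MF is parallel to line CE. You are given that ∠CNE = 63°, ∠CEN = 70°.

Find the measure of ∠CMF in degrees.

1. ∠ECN = 47°  [△NCE]
2. ∠FMN = 47°  [MF∥CE, corresponding at M]
3. ∠CMF = 133°  [linear pair at M on NC]

∠CMF = 133°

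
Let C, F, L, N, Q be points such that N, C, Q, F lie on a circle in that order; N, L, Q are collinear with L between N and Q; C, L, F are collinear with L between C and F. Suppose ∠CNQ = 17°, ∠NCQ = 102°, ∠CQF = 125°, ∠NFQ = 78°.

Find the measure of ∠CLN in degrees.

∠CLN = 99°

1. ∠CFQ = 17°  [same arc CQ]
2. ∠CQN = 61°  [△NCQ]
3. ∠FCQ = 38°  [△CQF]
4. ∠CLQ = 81°  [△CLQ]
5. ∠CLN = 99°  [linear pair at L on NQ]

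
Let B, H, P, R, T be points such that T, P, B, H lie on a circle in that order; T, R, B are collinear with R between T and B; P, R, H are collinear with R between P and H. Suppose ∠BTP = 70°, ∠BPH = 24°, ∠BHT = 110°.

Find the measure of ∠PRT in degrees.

∠PRT = 64°

1. ∠BHP = 70°  [same arc PB]
2. ∠BTH = 24°  [same arc BH]
3. ∠HBT = 46°  [△TBH]
4. ∠BRH = 64°  [△BRH]
5. ∠PRT = 64°  [vertical angles at R]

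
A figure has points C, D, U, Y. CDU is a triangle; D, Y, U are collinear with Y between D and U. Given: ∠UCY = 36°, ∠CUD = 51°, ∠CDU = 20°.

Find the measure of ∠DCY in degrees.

∠DCY = 73°

1. ∠CUY = 51°  [Y on ray UD]
2. ∠CDY = 20°  [Y on ray DU]
3. ∠CYU = 93°  [△CYU]
4. ∠CYD = 87°  [linear pair at Y on DU]
5. ∠DCY = 73°  [△CDY]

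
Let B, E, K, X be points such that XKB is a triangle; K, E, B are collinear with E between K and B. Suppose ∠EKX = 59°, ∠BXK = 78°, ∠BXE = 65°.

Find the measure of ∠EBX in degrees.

1. ∠BKX = 59°  [E on ray KB]
2. ∠KBX = 43°  [△XKB]
3. ∠EBX = 43°  [E on ray BK]

∠EBX = 43°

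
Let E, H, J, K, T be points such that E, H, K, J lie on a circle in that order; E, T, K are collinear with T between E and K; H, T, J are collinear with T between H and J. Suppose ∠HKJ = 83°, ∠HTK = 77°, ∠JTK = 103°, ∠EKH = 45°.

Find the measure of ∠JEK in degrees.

∠JEK = 58°

1. ∠ETJ = 77°  [vertical angles at T]
2. ∠EJH = 45°  [same arc EH]
3. ∠JEK = 58°  [△ETJ]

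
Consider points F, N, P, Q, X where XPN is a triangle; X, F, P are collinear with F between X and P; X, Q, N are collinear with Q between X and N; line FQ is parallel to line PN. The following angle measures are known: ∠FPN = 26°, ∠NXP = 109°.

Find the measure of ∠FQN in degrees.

∠FQN = 135°

1. ∠NPX = 26°  [F on ray PX]
2. ∠PNX = 45°  [△XPN]
3. ∠FQX = 45°  [FQ∥PN, corresponding at Q]
4. ∠FQN = 135°  [linear pair at Q on XN]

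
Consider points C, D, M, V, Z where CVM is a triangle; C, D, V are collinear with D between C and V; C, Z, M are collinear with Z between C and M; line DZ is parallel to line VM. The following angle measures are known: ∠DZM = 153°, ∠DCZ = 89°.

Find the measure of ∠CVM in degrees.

∠CVM = 64°

1. ∠CZD = 27°  [linear pair at Z on CM]
2. ∠CDZ = 64°  [△CDZ]
3. ∠CVM = 64°  [DZ∥VM, corresponding at D]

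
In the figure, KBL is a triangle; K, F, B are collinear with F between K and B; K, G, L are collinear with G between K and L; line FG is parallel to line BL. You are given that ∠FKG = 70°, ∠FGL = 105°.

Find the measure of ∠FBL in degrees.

1. ∠FGK = 75°  [linear pair at G on KL]
2. ∠GFK = 35°  [△KFG]
3. ∠BFG = 145°  [linear pair at F on KB]
4. ∠FBL = 35°  [FG∥BL, co-interior at B–F]

∠FBL = 35°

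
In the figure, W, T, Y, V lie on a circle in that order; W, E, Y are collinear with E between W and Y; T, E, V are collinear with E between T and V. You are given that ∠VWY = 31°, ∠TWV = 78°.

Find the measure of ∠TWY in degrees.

∠TWY = 47°

1. ∠VTY = 31°  [same arc YV]
2. ∠TYV = 102°  [cyclic WTYV, opposite ∠W+∠Y]
3. ∠TVY = 47°  [△TYV]
4. ∠TWY = 47°  [same arc TY]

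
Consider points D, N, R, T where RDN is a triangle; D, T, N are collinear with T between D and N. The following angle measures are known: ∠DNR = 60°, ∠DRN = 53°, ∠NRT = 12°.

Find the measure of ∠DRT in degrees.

∠DRT = 41°

1. ∠NDR = 67°  [△RDN]
2. ∠RNT = 60°  [T on ray ND]
3. ∠NTR = 108°  [△RTN]
4. ∠RDT = 67°  [T on ray DN]
5. ∠DTR = 72°  [linear pair at T on DN]
6. ∠DRT = 41°  [△RDT]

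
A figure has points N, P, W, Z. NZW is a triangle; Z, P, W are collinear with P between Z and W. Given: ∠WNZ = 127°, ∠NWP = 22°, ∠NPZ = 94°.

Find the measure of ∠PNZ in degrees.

1. ∠NWZ = 22°  [P on ray WZ]
2. ∠NZW = 31°  [△NZW]
3. ∠NZP = 31°  [P on ray ZW]
4. ∠PNZ = 55°  [△NZP]

∠PNZ = 55°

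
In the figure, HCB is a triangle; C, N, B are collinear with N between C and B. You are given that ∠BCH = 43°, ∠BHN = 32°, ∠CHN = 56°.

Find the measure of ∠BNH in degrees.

1. ∠HCN = 43°  [N on ray CB]
2. ∠CNH = 81°  [△HCN]
3. ∠BNH = 99°  [linear pair at N on CB]

∠BNH = 99°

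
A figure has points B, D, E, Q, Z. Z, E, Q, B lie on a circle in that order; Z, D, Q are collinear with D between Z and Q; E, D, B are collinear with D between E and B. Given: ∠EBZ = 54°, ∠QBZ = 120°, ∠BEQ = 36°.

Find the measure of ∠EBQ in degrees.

∠EBQ = 66°

1. ∠EQZ = 54°  [same arc ZE]
2. ∠QEZ = 60°  [cyclic ZEQB, opposite ∠E+∠B]
3. ∠EZQ = 66°  [△ZEQ]
4. ∠EBQ = 66°  [same arc EQ]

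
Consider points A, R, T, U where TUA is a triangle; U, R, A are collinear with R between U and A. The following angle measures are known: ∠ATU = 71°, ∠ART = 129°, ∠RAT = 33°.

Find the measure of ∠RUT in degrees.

1. ∠TAU = 33°  [R on ray AU]
2. ∠AUT = 76°  [△TUA]
3. ∠RUT = 76°  [R on ray UA]

∠RUT = 76°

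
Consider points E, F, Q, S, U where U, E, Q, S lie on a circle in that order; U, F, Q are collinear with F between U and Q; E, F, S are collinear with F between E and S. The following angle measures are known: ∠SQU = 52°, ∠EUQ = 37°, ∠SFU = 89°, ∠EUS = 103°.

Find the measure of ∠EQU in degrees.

∠EQU = 25°

1. ∠ESQ = 37°  [same arc EQ]
2. ∠EFQ = 89°  [vertical angles at F]
3. ∠EQS = 77°  [cyclic UEQS, opposite ∠U+∠Q]
4. ∠QES = 66°  [△EQS]
5. ∠EQU = 25°  [△EFQ]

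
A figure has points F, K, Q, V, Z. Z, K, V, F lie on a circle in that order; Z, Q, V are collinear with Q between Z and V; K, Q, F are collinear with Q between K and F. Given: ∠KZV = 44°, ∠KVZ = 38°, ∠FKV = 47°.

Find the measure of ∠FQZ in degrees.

∠FQZ = 95°

1. ∠KFZ = 38°  [same arc ZK]
2. ∠FZV = 47°  [same arc VF]
3. ∠FQZ = 95°  [△ZQF]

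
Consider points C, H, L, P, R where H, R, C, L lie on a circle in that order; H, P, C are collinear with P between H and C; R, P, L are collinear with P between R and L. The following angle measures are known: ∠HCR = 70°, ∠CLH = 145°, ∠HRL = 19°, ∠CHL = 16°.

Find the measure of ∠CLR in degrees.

∠CLR = 75°

1. ∠HLR = 70°  [same arc HR]
2. ∠LHR = 91°  [△HRL]
3. ∠CRL = 16°  [same arc CL]
4. ∠LCR = 89°  [cyclic HRCL, opposite ∠H+∠C]
5. ∠CLR = 75°  [△RCL]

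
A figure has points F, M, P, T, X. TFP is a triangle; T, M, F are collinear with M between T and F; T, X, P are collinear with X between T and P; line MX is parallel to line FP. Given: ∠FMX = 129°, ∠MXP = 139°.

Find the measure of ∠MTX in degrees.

1. ∠TMX = 51°  [linear pair at M on TF]
2. ∠MXT = 41°  [linear pair at X on TP]
3. ∠MTX = 88°  [△TMX]

∠MTX = 88°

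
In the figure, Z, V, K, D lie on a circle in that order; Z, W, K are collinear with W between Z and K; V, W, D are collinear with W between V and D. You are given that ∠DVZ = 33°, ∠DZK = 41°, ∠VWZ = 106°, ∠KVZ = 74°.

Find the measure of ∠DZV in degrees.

∠DZV = 82°

1. ∠DKZ = 33°  [same arc ZD]
2. ∠DVK = 41°  [same arc KD]
3. ∠DWK = 106°  [vertical angles at W]
4. ∠KDV = 41°  [△KWD]
5. ∠DKV = 98°  [△VKD]
6. ∠DZV = 82°  [cyclic ZVKD, opposite ∠Z+∠K]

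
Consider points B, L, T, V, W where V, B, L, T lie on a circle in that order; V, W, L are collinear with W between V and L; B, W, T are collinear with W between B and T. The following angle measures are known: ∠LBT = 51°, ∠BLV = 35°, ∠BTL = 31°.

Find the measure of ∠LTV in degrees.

1. ∠BVL = 31°  [same arc BL]
2. ∠LBV = 114°  [△VBL]
3. ∠LTV = 66°  [cyclic VBLT, opposite ∠B+∠T]

∠LTV = 66°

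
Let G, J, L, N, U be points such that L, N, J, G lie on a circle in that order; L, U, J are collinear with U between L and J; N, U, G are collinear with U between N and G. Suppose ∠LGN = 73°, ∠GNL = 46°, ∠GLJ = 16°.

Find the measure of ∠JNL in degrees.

∠JNL = 62°

1. ∠GJL = 46°  [same arc LG]
2. ∠JGL = 118°  [△LJG]
3. ∠JNL = 62°  [cyclic LNJG, opposite ∠N+∠G]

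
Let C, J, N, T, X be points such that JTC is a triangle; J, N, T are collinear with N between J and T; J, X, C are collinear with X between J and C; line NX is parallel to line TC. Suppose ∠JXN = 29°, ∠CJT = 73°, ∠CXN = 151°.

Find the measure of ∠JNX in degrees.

∠JNX = 78°

1. ∠JCT = 29°  [NX∥TC, corresponding at X]
2. ∠CTJ = 78°  [△JTC]
3. ∠JNX = 78°  [NX∥TC, corresponding at N]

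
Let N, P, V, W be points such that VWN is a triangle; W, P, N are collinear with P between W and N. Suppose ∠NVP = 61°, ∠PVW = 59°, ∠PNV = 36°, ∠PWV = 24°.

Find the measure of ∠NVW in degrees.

1. ∠VNW = 36°  [P on ray NW]
2. ∠NWV = 24°  [P on ray WN]
3. ∠NVW = 120°  [△VWN]

∠NVW = 120°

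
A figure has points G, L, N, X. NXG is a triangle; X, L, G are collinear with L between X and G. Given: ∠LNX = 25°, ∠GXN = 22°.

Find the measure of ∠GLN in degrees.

∠GLN = 47°

1. ∠LXN = 22°  [L on ray XG]
2. ∠NLX = 133°  [△NXL]
3. ∠GLN = 47°  [linear pair at L on XG]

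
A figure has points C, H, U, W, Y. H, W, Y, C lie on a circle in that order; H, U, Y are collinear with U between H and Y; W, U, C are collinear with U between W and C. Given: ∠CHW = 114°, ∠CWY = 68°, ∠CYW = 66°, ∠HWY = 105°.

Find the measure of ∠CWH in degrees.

1. ∠CHY = 68°  [same arc YC]
2. ∠HCY = 75°  [cyclic HWYC, opposite ∠W+∠C]
3. ∠CYH = 37°  [△HYC]
4. ∠CWH = 37°  [same arc HC]

∠CWH = 37°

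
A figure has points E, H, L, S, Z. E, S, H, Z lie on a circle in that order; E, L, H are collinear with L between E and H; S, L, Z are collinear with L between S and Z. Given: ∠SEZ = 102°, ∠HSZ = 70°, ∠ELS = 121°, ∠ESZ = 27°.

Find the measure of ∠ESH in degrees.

∠ESH = 97°

1. ∠EZS = 51°  [△ESZ]
2. ∠HES = 32°  [△ELS]
3. ∠EHS = 51°  [same arc ES]
4. ∠ESH = 97°  [△ESH]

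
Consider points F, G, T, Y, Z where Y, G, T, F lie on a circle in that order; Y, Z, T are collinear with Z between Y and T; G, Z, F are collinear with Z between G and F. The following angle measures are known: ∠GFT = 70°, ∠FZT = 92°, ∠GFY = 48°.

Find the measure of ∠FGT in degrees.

1. ∠GZY = 92°  [vertical angles at Z]
2. ∠GTY = 48°  [same arc YG]
3. ∠GZT = 88°  [linear pair at Z on YT]
4. ∠FGT = 44°  [△GZT]

∠FGT = 44°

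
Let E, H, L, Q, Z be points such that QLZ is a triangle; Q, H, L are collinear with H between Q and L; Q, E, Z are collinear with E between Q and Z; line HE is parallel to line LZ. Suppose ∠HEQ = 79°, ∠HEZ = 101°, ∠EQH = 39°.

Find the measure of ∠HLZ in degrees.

1. ∠EHQ = 62°  [△QHE]
2. ∠EHL = 118°  [linear pair at H on QL]
3. ∠HLZ = 62°  [HE∥LZ, co-interior at L–H]

∠HLZ = 62°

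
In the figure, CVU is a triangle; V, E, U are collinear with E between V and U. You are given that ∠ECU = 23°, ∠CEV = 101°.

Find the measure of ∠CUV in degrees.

∠CUV = 78°

1. ∠CEU = 79°  [linear pair at E on VU]
2. ∠CUE = 78°  [△CEU]
3. ∠CUV = 78°  [E on ray UV]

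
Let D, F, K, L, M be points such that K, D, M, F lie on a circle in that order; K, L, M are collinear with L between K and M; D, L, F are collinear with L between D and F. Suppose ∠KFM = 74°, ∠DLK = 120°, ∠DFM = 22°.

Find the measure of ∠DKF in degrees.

1. ∠KDM = 106°  [cyclic KDMF, opposite ∠D+∠F]
2. ∠DKM = 22°  [same arc DM]
3. ∠DMK = 52°  [△KDM]
4. ∠FDK = 38°  [△KLD]
5. ∠DFK = 52°  [same arc KD]
6. ∠DKF = 90°  [△KDF]

∠DKF = 90°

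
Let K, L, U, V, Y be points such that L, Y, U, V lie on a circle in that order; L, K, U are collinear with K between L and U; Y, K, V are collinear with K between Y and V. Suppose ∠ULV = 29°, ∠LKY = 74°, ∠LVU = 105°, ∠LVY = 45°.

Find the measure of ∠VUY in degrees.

∠VUY = 91°

1. ∠UYV = 29°  [same arc UV]
2. ∠LUV = 46°  [△LUV]
3. ∠UKV = 74°  [vertical angles at K]
4. ∠UVY = 60°  [△UKV]
5. ∠VUY = 91°  [△YUV]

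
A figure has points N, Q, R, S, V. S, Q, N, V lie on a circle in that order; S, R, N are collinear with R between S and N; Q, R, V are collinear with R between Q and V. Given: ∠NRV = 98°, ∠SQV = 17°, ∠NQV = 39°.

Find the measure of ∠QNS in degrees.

∠QNS = 59°

1. ∠QRS = 98°  [vertical angles at R]
2. ∠NRQ = 82°  [linear pair at R on SN]
3. ∠QNS = 59°  [△QRN]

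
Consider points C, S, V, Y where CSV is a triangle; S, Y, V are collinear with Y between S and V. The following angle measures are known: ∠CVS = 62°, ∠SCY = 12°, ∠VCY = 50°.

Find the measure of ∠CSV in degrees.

1. ∠CVY = 62°  [Y on ray VS]
2. ∠CYV = 68°  [△CYV]
3. ∠CYS = 112°  [linear pair at Y on SV]
4. ∠CSY = 56°  [△CSY]
5. ∠CSV = 56°  [Y on ray SV]

∠CSV = 56°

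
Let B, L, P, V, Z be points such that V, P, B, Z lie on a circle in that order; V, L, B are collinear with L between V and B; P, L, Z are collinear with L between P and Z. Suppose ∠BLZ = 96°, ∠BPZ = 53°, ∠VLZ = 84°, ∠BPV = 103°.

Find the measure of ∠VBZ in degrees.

∠VBZ = 50°

1. ∠BVZ = 53°  [same arc BZ]
2. ∠BZV = 77°  [cyclic VPBZ, opposite ∠P+∠Z]
3. ∠VBZ = 50°  [△VBZ]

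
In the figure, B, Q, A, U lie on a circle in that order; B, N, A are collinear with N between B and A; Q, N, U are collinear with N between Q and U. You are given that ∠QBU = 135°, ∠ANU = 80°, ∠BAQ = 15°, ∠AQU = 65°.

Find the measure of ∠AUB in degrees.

∠AUB = 85°

1. ∠QAU = 45°  [cyclic BQAU, opposite ∠B+∠A]
2. ∠ABU = 65°  [same arc AU]
3. ∠AUQ = 70°  [△QAU]
4. ∠BAU = 30°  [△ANU]
5. ∠AUB = 85°  [△BAU]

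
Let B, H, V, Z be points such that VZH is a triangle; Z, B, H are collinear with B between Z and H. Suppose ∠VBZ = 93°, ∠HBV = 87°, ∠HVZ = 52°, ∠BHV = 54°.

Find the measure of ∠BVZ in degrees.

∠BVZ = 13°

1. ∠VHZ = 54°  [B on ray HZ]
2. ∠HZV = 74°  [△VZH]
3. ∠BZV = 74°  [B on ray ZH]
4. ∠BVZ = 13°  [△VZB]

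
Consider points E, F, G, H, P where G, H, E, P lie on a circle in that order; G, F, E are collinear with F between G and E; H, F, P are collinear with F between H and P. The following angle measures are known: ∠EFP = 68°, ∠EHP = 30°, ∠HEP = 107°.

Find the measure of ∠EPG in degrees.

1. ∠EGP = 30°  [same arc EP]
2. ∠EPH = 43°  [△HEP]
3. ∠GEP = 69°  [△EFP]
4. ∠EPG = 81°  [△GEP]

∠EPG = 81°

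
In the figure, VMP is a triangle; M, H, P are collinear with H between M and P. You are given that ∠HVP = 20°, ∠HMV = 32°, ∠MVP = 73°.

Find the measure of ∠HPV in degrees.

1. ∠PMV = 32°  [H on ray MP]
2. ∠MPV = 75°  [△VMP]
3. ∠HPV = 75°  [H on ray PM]

∠HPV = 75°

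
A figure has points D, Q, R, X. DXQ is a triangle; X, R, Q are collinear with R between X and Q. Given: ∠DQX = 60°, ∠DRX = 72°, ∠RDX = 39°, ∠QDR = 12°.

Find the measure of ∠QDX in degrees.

1. ∠DXR = 69°  [△DXR]
2. ∠DXQ = 69°  [R on ray XQ]
3. ∠QDX = 51°  [△DXQ]

∠QDX = 51°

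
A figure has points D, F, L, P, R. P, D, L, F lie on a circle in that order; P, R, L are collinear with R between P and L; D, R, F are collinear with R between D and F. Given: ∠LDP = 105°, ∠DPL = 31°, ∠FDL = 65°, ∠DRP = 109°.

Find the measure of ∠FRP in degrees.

∠FRP = 71°

1. ∠DLP = 44°  [△PDL]
2. ∠FPL = 65°  [same arc LF]
3. ∠DFP = 44°  [same arc PD]
4. ∠FRP = 71°  [△PRF]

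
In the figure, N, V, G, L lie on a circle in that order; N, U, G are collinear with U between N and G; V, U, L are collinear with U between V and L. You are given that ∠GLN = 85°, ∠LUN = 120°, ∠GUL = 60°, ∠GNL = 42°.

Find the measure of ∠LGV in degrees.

1. ∠LGN = 53°  [△NGL]
2. ∠GLV = 67°  [△GUL]
3. ∠GVL = 42°  [same arc GL]
4. ∠LGV = 71°  [△VGL]

∠LGV = 71°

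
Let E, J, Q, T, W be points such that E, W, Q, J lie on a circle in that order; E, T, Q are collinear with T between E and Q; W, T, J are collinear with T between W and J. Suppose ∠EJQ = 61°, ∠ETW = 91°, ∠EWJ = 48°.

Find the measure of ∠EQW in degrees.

∠EQW = 20°

1. ∠EWQ = 119°  [cyclic EWQJ, opposite ∠W+∠J]
2. ∠QEW = 41°  [△ETW]
3. ∠EQW = 20°  [△EWQ]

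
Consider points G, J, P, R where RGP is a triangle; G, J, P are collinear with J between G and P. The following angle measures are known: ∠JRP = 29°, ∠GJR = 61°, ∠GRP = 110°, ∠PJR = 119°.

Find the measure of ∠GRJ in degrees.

∠GRJ = 81°

1. ∠JPR = 32°  [△RJP]
2. ∠GPR = 32°  [J on ray PG]
3. ∠PGR = 38°  [△RGP]
4. ∠JGR = 38°  [J on ray GP]
5. ∠GRJ = 81°  [△RGJ]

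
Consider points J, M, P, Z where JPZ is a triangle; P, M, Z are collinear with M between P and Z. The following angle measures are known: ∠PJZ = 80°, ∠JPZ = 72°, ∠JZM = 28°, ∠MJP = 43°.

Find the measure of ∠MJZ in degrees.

1. ∠JPM = 72°  [M on ray PZ]
2. ∠JMP = 65°  [△JPM]
3. ∠JMZ = 115°  [linear pair at M on PZ]
4. ∠MJZ = 37°  [△JMZ]

∠MJZ = 37°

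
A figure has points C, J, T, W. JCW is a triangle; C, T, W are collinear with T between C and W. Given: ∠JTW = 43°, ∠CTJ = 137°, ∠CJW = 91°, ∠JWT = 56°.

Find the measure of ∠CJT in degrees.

∠CJT = 10°

1. ∠CWJ = 56°  [T on ray WC]
2. ∠JCW = 33°  [△JCW]
3. ∠JCT = 33°  [T on ray CW]
4. ∠CJT = 10°  [△JCT]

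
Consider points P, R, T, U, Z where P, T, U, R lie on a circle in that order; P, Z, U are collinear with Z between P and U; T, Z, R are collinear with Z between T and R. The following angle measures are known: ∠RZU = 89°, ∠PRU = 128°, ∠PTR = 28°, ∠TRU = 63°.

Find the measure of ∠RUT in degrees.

∠RUT = 93°

1. ∠PUR = 28°  [△UZR]
2. ∠RPU = 24°  [△PUR]
3. ∠RTU = 24°  [same arc UR]
4. ∠RUT = 93°  [△TUR]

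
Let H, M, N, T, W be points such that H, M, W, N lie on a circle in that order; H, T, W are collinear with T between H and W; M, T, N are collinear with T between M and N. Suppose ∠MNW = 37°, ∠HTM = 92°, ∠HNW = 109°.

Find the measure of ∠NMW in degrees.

∠NMW = 20°

1. ∠MHW = 37°  [same arc MW]
2. ∠MTW = 88°  [linear pair at T on HW]
3. ∠HMW = 71°  [cyclic HMWN, opposite ∠M+∠N]
4. ∠HWM = 72°  [△HMW]
5. ∠NMW = 20°  [△MTW]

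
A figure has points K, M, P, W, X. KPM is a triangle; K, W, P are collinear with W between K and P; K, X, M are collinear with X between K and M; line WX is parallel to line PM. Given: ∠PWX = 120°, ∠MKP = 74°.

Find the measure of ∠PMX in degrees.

∠PMX = 46°

1. ∠KWX = 60°  [linear pair at W on KP]
2. ∠WKX = 74°  [W on KP, X on KM]
3. ∠KXW = 46°  [△KWX]
4. ∠MXW = 134°  [linear pair at X on KM]
5. ∠PMX = 46°  [WX∥PM, co-interior at M–X]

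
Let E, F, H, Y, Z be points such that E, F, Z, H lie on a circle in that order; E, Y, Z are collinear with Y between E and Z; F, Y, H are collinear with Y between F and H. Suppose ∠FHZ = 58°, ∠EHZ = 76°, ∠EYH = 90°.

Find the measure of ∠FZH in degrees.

1. ∠FEZ = 58°  [same arc FZ]
2. ∠EFZ = 104°  [cyclic EFZH, opposite ∠F+∠H]
3. ∠FYZ = 90°  [vertical angles at Y]
4. ∠EZF = 18°  [△EFZ]
5. ∠HFZ = 72°  [△FYZ]
6. ∠FZH = 50°  [△FZH]

∠FZH = 50°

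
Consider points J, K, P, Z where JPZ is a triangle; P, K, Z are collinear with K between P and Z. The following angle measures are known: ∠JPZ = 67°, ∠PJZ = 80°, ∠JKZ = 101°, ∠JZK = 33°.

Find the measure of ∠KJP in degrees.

∠KJP = 34°

1. ∠JPK = 67°  [K on ray PZ]
2. ∠JKP = 79°  [linear pair at K on PZ]
3. ∠KJP = 34°  [△JPK]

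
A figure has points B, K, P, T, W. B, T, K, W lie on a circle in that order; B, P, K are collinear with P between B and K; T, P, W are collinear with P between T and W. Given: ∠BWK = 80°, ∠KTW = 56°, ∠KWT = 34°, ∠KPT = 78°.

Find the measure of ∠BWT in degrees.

1. ∠KBW = 56°  [same arc KW]
2. ∠BPW = 78°  [vertical angles at P]
3. ∠BWT = 46°  [△BPW]

∠BWT = 46°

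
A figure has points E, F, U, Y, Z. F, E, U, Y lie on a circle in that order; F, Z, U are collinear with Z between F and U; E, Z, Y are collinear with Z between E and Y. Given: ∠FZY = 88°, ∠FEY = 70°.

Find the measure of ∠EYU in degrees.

∠EYU = 18°

1. ∠UZY = 92°  [linear pair at Z on FU]
2. ∠FUY = 70°  [same arc FY]
3. ∠EYU = 18°  [△UZY]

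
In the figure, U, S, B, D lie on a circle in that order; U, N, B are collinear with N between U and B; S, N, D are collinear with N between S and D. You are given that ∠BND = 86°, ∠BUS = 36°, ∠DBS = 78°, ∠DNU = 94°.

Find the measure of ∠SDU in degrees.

∠SDU = 20°

1. ∠SNU = 86°  [vertical angles at N]
2. ∠DSU = 58°  [△UNS]
3. ∠DUS = 102°  [cyclic USBD, opposite ∠U+∠B]
4. ∠SDU = 20°  [△USD]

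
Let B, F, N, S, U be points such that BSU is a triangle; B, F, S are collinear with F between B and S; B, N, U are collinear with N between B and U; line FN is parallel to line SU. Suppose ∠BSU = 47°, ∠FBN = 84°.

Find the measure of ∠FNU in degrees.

1. ∠BFN = 47°  [FN∥SU, corresponding at F]
2. ∠BNF = 49°  [△BFN]
3. ∠FNU = 131°  [linear pair at N on BU]

∠FNU = 131°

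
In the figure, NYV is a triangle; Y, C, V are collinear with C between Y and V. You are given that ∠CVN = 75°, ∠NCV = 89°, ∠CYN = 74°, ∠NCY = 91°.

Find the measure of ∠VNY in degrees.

∠VNY = 31°

1. ∠NVY = 75°  [C on ray VY]
2. ∠NYV = 74°  [C on ray YV]
3. ∠VNY = 31°  [△NYV]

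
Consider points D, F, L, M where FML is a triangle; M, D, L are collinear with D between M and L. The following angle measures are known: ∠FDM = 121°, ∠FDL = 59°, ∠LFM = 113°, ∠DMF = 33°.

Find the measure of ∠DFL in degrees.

∠DFL = 87°

1. ∠FML = 33°  [D on ray ML]
2. ∠FLM = 34°  [△FML]
3. ∠DLF = 34°  [D on ray LM]
4. ∠DFL = 87°  [△FDL]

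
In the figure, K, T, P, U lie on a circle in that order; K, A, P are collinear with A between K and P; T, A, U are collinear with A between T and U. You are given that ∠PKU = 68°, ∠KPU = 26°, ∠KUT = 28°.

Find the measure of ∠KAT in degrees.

1. ∠PTU = 68°  [same arc PU]
2. ∠KPT = 28°  [same arc KT]
3. ∠PAT = 84°  [△TAP]
4. ∠KAT = 96°  [linear pair at A on KP]

∠KAT = 96°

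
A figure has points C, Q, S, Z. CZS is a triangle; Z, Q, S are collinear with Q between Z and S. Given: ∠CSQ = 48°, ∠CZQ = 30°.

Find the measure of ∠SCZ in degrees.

∠SCZ = 102°

1. ∠CSZ = 48°  [Q on ray SZ]
2. ∠CZS = 30°  [Q on ray ZS]
3. ∠SCZ = 102°  [△CZS]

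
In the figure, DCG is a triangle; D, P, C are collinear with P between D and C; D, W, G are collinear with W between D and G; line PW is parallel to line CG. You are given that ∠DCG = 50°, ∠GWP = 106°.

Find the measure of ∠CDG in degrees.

1. ∠DPW = 50°  [PW∥CG, corresponding at P]
2. ∠DWP = 74°  [linear pair at W on DG]
3. ∠PDW = 56°  [△DPW]
4. ∠CDG = 56°  [P on DC, W on DG]

∠CDG = 56°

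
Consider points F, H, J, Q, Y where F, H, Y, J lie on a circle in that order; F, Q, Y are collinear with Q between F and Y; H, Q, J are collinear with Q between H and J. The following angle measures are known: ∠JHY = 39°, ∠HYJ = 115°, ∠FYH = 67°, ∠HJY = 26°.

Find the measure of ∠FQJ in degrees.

∠FQJ = 74°

1. ∠JFY = 39°  [same arc YJ]
2. ∠FJH = 67°  [same arc FH]
3. ∠FQJ = 74°  [△FQJ]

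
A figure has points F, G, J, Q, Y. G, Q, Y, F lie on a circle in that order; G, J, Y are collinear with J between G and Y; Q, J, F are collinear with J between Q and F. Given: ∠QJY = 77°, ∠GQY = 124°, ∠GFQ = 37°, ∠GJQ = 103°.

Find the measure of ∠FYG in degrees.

∠FYG = 58°

1. ∠FJG = 77°  [vertical angles at J]
2. ∠GFY = 56°  [cyclic GQYF, opposite ∠Q+∠F]
3. ∠FGY = 66°  [△GJF]
4. ∠FYG = 58°  [△GYF]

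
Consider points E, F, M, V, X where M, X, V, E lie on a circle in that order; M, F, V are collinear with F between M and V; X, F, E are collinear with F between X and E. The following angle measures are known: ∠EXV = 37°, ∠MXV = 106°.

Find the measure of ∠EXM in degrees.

∠EXM = 69°

1. ∠EMV = 37°  [same arc VE]
2. ∠MEV = 74°  [cyclic MXVE, opposite ∠X+∠E]
3. ∠EVM = 69°  [△MVE]
4. ∠EXM = 69°  [same arc ME]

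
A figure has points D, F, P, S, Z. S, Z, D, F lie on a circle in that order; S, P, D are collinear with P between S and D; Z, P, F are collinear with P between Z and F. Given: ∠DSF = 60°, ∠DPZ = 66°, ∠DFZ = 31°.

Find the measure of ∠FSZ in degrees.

∠FSZ = 91°

1. ∠DZF = 60°  [same arc DF]
2. ∠FDZ = 89°  [△ZDF]
3. ∠FSZ = 91°  [cyclic SZDF, opposite ∠S+∠D]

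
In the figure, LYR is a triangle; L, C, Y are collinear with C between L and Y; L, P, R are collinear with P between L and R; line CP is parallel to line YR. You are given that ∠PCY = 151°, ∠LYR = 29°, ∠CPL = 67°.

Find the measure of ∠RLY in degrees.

∠RLY = 84°

1. ∠LCP = 29°  [linear pair at C on LY]
2. ∠CLP = 84°  [△LCP]
3. ∠RLY = 84°  [C on LY, P on LR]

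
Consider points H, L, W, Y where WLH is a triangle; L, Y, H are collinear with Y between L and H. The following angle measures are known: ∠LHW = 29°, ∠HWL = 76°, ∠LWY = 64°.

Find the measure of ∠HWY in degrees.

∠HWY = 12°

1. ∠HLW = 75°  [△WLH]
2. ∠WHY = 29°  [Y on ray HL]
3. ∠WLY = 75°  [Y on ray LH]
4. ∠LYW = 41°  [△WLY]
5. ∠HYW = 139°  [linear pair at Y on LH]
6. ∠HWY = 12°  [△WYH]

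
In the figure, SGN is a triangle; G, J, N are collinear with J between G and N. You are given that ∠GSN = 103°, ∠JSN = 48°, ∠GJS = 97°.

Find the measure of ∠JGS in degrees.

∠JGS = 28°

1. ∠NJS = 83°  [linear pair at J on GN]
2. ∠JNS = 49°  [△SJN]
3. ∠GNS = 49°  [J on ray NG]
4. ∠NGS = 28°  [△SGN]
5. ∠JGS = 28°  [J on ray GN]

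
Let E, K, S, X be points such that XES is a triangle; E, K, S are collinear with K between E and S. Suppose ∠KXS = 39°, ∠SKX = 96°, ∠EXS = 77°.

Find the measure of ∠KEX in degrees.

1. ∠KSX = 45°  [△XKS]
2. ∠ESX = 45°  [K on ray SE]
3. ∠SEX = 58°  [△XES]
4. ∠KEX = 58°  [K on ray ES]

∠KEX = 58°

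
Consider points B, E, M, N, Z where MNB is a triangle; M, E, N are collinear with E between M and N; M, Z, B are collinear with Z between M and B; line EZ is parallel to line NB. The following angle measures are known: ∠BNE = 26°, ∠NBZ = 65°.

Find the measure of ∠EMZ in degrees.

∠EMZ = 89°

1. ∠BNM = 26°  [E on ray NM]
2. ∠MBN = 65°  [Z on ray BM]
3. ∠BMN = 89°  [△MNB]
4. ∠EMZ = 89°  [E on MN, Z on MB]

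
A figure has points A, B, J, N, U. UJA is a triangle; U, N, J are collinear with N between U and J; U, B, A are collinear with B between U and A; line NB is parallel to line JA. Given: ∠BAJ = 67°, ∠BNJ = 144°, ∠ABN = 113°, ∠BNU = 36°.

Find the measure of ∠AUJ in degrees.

∠AUJ = 77°

1. ∠JAU = 67°  [B on ray AU]
2. ∠AJU = 36°  [NB∥JA, corresponding at N]
3. ∠AUJ = 77°  [△UJA]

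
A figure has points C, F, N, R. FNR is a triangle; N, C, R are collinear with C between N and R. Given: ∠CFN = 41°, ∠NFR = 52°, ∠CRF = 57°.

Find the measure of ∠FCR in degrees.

1. ∠FRN = 57°  [C on ray RN]
2. ∠FNR = 71°  [△FNR]
3. ∠CNF = 71°  [C on ray NR]
4. ∠FCN = 68°  [△FNC]
5. ∠FCR = 112°  [linear pair at C on NR]

∠FCR = 112°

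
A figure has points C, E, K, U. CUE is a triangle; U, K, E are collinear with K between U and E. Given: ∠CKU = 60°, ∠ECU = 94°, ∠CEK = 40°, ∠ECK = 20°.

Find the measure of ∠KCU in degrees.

∠KCU = 74°

1. ∠CEU = 40°  [K on ray EU]
2. ∠CUE = 46°  [△CUE]
3. ∠CUK = 46°  [K on ray UE]
4. ∠KCU = 74°  [△CUK]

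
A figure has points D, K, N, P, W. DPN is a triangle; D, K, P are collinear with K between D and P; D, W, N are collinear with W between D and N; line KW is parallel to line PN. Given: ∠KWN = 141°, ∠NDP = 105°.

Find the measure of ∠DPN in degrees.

1. ∠DWK = 39°  [linear pair at W on DN]
2. ∠KDW = 105°  [K on DP, W on DN]
3. ∠DKW = 36°  [△DKW]
4. ∠DPN = 36°  [KW∥PN, corresponding at K]

∠DPN = 36°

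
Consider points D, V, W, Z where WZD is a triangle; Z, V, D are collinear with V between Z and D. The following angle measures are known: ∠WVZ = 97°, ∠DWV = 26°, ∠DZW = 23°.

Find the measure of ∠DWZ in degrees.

1. ∠DVW = 83°  [linear pair at V on ZD]
2. ∠VDW = 71°  [△WVD]
3. ∠WDZ = 71°  [V on ray DZ]
4. ∠DWZ = 86°  [△WZD]

∠DWZ = 86°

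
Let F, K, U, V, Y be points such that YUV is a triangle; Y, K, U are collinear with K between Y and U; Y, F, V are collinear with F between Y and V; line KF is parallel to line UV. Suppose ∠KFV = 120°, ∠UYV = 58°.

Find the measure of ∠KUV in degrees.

∠KUV = 62°

1. ∠KFY = 60°  [linear pair at F on YV]
2. ∠FYK = 58°  [K on YU, F on YV]
3. ∠FKY = 62°  [△YKF]
4. ∠FKU = 118°  [linear pair at K on YU]
5. ∠KUV = 62°  [KF∥UV, co-interior at U–K]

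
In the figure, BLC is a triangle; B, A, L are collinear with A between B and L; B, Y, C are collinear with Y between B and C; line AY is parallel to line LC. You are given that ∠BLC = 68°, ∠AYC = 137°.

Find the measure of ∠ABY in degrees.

1. ∠BAY = 68°  [AY∥LC, corresponding at A]
2. ∠AYB = 43°  [linear pair at Y on BC]
3. ∠ABY = 69°  [△BAY]

∠ABY = 69°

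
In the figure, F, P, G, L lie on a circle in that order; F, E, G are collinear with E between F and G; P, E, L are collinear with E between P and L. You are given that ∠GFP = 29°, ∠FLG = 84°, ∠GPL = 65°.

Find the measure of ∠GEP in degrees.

1. ∠FPG = 96°  [cyclic FPGL, opposite ∠P+∠L]
2. ∠FGP = 55°  [△FPG]
3. ∠GEP = 60°  [△PEG]

∠GEP = 60°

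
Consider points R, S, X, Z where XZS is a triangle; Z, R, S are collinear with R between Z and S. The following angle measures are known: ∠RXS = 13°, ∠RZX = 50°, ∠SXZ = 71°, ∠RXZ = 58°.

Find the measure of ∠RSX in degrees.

1. ∠SZX = 50°  [R on ray ZS]
2. ∠XSZ = 59°  [△XZS]
3. ∠RSX = 59°  [R on ray SZ]

∠RSX = 59°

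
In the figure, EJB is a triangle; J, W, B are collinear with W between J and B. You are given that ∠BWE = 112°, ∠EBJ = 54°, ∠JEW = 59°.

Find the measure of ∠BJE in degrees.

∠BJE = 53°

1. ∠EWJ = 68°  [linear pair at W on JB]
2. ∠EJW = 53°  [△EJW]
3. ∠BJE = 53°  [W on ray JB]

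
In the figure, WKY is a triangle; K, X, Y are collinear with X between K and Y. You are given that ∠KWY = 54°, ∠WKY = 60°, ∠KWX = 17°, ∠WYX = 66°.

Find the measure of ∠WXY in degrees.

1. ∠WKX = 60°  [X on ray KY]
2. ∠KXW = 103°  [△WKX]
3. ∠WXY = 77°  [linear pair at X on KY]

∠WXY = 77°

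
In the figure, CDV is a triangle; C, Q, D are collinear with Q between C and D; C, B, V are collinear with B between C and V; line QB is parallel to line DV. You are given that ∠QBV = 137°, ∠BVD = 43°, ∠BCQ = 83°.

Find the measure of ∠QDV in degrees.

∠QDV = 54°

1. ∠CVD = 43°  [B on ray VC]
2. ∠DCV = 83°  [Q on CD, B on CV]
3. ∠CDV = 54°  [△CDV]
4. ∠QDV = 54°  [Q on ray DC]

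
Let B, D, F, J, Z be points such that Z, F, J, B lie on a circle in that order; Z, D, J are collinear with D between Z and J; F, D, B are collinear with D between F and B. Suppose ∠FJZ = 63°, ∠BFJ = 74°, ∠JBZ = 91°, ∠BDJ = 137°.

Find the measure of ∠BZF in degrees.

1. ∠FBZ = 63°  [same arc ZF]
2. ∠BZJ = 74°  [same arc JB]
3. ∠BJZ = 15°  [△ZJB]
4. ∠BFZ = 15°  [same arc ZB]
5. ∠BZF = 102°  [△ZFB]

∠BZF = 102°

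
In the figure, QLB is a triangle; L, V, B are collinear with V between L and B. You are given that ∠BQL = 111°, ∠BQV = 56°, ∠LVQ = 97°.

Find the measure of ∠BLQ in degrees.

∠BLQ = 28°

1. ∠BVQ = 83°  [linear pair at V on LB]
2. ∠QBV = 41°  [△QVB]
3. ∠LBQ = 41°  [V on ray BL]
4. ∠BLQ = 28°  [△QLB]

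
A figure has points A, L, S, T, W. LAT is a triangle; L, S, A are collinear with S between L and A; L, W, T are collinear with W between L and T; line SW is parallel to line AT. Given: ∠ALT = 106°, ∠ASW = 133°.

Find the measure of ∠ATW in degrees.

∠ATW = 27°

1. ∠SLW = 106°  [S on LA, W on LT]
2. ∠LSW = 47°  [linear pair at S on LA]
3. ∠LWS = 27°  [△LSW]
4. ∠SWT = 153°  [linear pair at W on LT]
5. ∠ATW = 27°  [SW∥AT, co-interior at T–W]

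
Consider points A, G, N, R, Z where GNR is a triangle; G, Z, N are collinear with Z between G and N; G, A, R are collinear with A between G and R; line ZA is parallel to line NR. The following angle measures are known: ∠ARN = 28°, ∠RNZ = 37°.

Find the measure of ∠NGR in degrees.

∠NGR = 115°

1. ∠GRN = 28°  [A on ray RG]
2. ∠GNR = 37°  [Z on ray NG]
3. ∠NGR = 115°  [△GNR]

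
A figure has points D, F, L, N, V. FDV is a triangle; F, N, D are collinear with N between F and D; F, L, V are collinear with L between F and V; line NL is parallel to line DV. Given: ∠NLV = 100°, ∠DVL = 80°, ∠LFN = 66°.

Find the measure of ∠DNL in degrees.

1. ∠FLN = 80°  [linear pair at L on FV]
2. ∠FNL = 34°  [△FNL]
3. ∠DNL = 146°  [linear pair at N on FD]

∠DNL = 146°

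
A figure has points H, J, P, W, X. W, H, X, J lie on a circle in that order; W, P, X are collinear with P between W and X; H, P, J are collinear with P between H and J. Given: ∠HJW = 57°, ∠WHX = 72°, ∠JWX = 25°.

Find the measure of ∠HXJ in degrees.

∠HXJ = 104°

1. ∠HXW = 57°  [same arc WH]
2. ∠HWX = 51°  [△WHX]
3. ∠JHX = 25°  [same arc XJ]
4. ∠HJX = 51°  [same arc HX]
5. ∠HXJ = 104°  [△HXJ]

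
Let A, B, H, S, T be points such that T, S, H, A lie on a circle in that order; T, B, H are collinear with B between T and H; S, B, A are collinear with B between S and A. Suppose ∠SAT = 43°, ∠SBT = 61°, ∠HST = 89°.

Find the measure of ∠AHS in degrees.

∠AHS = 114°

1. ∠SHT = 43°  [same arc TS]
2. ∠HBS = 119°  [linear pair at B on TH]
3. ∠HTS = 48°  [△TSH]
4. ∠ASH = 18°  [△SBH]
5. ∠HAS = 48°  [same arc SH]
6. ∠AHS = 114°  [△SHA]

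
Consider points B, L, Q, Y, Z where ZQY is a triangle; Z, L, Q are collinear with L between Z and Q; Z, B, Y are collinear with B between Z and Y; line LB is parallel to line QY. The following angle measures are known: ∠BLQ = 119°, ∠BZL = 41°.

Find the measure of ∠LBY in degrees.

∠LBY = 102°

1. ∠BLZ = 61°  [linear pair at L on ZQ]
2. ∠LBZ = 78°  [△ZLB]
3. ∠LBY = 102°  [linear pair at B on ZY]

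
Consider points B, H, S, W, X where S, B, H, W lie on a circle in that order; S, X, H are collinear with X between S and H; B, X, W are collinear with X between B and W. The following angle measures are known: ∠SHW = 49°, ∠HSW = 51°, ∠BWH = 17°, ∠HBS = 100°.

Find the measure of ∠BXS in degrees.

1. ∠SBW = 49°  [same arc SW]
2. ∠BSH = 17°  [same arc BH]
3. ∠BXS = 114°  [△SXB]

∠BXS = 114°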